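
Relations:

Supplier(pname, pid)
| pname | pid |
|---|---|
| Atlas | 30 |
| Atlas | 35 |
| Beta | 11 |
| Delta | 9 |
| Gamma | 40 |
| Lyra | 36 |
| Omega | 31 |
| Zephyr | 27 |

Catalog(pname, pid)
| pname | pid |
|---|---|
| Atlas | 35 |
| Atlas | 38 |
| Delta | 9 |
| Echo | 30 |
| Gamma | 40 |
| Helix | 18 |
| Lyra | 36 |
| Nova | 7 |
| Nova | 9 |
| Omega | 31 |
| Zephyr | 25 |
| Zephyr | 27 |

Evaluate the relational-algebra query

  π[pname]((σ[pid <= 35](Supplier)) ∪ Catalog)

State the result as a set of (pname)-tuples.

σ[pid <= 35]: keep tuples satisfying pid <= 35 → {(Atlas, 30), (Atlas, 35), (Beta, 11), (Delta, 9), (Omega, 31), (Zephyr, 27)}
Union: {(Atlas, 30), (Atlas, 35), (Beta, 11), (Delta, 9), (Omega, 31), (Zephyr, 27)} with {(Atlas, 35), (Atlas, 38), (Delta, 9), (Echo, 30), (Gamma, 40), (Helix, 18), (Lyra, 36), (Nova, 7), (Nova, 9), (Omega, 31), (Zephyr, 25), (Zephyr, 27)} → {(Atlas, 30), (Atlas, 35), (Atlas, 38), (Beta, 11), (Delta, 9), (Echo, 30), (Gamma, 40), (Helix, 18), (Lyra, 36), (Nova, 7), (Nova, 9), (Omega, 31), (Zephyr, 25), (Zephyr, 27)}
Keep only column(s) pname (4 duplicate(s) eliminated): {Atlas, Beta, Delta, Echo, Gamma, Helix, Lyra, Nova, Omega, Zephyr}

{Atlas, Beta, Delta, Echo, Gamma, Helix, Lyra, Nova, Omega, Zephyr}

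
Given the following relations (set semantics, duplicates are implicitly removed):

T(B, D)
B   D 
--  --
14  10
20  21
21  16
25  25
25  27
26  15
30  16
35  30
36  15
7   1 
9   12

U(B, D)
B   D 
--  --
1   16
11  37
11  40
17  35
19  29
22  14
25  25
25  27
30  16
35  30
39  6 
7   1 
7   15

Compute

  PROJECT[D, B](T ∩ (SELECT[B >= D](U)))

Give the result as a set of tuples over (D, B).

Apply σ_{B >= D}; surviving tuples: {(22, 14), (25, 25), (30, 16), (35, 30), (39, 6), (7, 1)}
Intersection: {(14, 10), (20, 21), (21, 16), (25, 25), (25, 27), (26, 15), (30, 16), (35, 30), (36, 15), (7, 1), (9, 12)} with {(22, 14), (25, 25), (30, 16), (35, 30), (39, 6), (7, 1)} → {(25, 25), (30, 16), (35, 30), (7, 1)}
Keep only column(s) D, B: {(1, 7), (16, 30), (25, 25), (30, 35)}

{(1, 7), (16, 30), (25, 25), (30, 35)}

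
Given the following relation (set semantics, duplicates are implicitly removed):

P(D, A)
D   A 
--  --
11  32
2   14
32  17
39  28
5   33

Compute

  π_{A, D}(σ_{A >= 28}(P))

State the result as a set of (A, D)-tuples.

Selection A >= 28: {(11, 32), (39, 28), (5, 33)}
π_{A, D} gives {(28, 39), (32, 11), (33, 5)}.

{(28, 39), (32, 11), (33, 5)}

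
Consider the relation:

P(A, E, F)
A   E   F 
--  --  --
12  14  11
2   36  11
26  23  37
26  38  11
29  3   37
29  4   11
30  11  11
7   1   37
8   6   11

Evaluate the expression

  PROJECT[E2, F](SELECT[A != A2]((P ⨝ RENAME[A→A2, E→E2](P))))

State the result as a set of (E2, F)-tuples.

{(1, 37), (11, 11), (14, 11), (23, 37), (3, 37), (36, 11), (38, 11), (4, 11), (6, 11)}

ρ[A→A2, E→E2]: schema becomes (A2, E2, F); tuples unchanged.
Natural join on F: {(12, 14, 11, 12, 14), (12, 14, 11, 2, 36), (12, 14, 11, 26, 38), (12, 14, 11, 29, 4), (12, 14, 11, 30, 11), (12, 14, 11, 8, 6), (2, 36, 11, 12, 14), (2, 36, 11, 2, 36), (2, 36, 11, 26, 38), (2, 36, 11, 29, 4), (2, 36, 11, 30, 11), (2, 36, 11, 8, 6), (26, 23, 37, 26, 23), (26, 23, 37, 29, 3), (26, 23, 37, 7, 1), (26, 38, 11, 12, 14), (26, 38, 11, 2, 36), (26, 38, 11, 26, 38), (26, 38, 11, 29, 4), (26, 38, 11, 30, 11), (26, 38, 11, 8, 6), (29, 3, 37, 26, 23), (29, 3, 37, 29, 3), (29, 3, 37, 7, 1), (29, 4, 11, 12, 14), (29, 4, 11, 2, 36), (29, 4, 11, 26, 38), (29, 4, 11, 29, 4), (29, 4, 11, 30, 11), (29, 4, 11, 8, 6), (30, 11, 11, 12, 14), (30, 11, 11, 2, 36), (30, 11, 11, 26, 38), (30, 11, 11, 29, 4), (30, 11, 11, 30, 11), (30, 11, 11, 8, 6), (7, 1, 37, 26, 23), (7, 1, 37, 29, 3), (7, 1, 37, 7, 1), (8, 6, 11, 12, 14), (8, 6, 11, 2, 36), (8, 6, 11, 26, 38), (8, 6, 11, 29, 4), (8, 6, 11, 30, 11), (8, 6, 11, 8, 6)}
σ[A != A2]: keep tuples satisfying A != A2 → {(12, 14, 11, 2, 36), (12, 14, 11, 26, 38), (12, 14, 11, 29, 4), (12, 14, 11, 30, 11), (12, 14, 11, 8, 6), (2, 36, 11, 12, 14), (2, 36, 11, 26, 38), (2, 36, 11, 29, 4), (2, 36, 11, 30, 11), (2, 36, 11, 8, 6), (26, 23, 37, 29, 3), (26, 23, 37, 7, 1), (26, 38, 11, 12, 14), (26, 38, 11, 2, 36), (26, 38, 11, 29, 4), (26, 38, 11, 30, 11), (26, 38, 11, 8, 6), (29, 3, 37, 26, 23), (29, 3, 37, 7, 1), (29, 4, 11, 12, 14), (29, 4, 11, 2, 36), (29, 4, 11, 26, 38), (29, 4, 11, 30, 11), (29, 4, 11, 8, 6), (30, 11, 11, 12, 14), (30, 11, 11, 2, 36), (30, 11, 11, 26, 38), (30, 11, 11, 29, 4), (30, 11, 11, 8, 6), (7, 1, 37, 26, 23), (7, 1, 37, 29, 3), (8, 6, 11, 12, 14), (8, 6, 11, 2, 36), (8, 6, 11, 26, 38), (8, 6, 11, 29, 4), (8, 6, 11, 30, 11)}
Keep only column(s) E2, F (27 duplicate(s) eliminated): {(1, 37), (11, 11), (14, 11), (23, 37), (3, 37), (36, 11), (38, 11), (4, 11), (6, 11)}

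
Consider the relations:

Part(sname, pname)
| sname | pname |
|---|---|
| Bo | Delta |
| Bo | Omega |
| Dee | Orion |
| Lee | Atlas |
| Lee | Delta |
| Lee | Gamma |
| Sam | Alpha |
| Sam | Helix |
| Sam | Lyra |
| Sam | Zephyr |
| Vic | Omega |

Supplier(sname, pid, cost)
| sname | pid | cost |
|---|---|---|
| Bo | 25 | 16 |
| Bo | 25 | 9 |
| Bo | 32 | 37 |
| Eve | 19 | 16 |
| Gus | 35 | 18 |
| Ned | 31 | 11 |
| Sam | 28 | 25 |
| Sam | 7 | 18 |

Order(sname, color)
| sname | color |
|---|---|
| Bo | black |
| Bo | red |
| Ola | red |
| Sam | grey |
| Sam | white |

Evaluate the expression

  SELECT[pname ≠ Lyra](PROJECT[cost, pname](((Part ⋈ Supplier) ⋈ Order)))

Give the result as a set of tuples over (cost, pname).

Joining Part and Supplier on sname yields {(Bo, Delta, 25, 16), (Bo, Delta, 25, 9), (Bo, Delta, 32, 37), (Bo, Omega, 25, 16), (Bo, Omega, 25, 9), (Bo, Omega, 32, 37), (Sam, Alpha, 28, 25), (Sam, Alpha, 7, 18), (Sam, Helix, 28, 25), (Sam, Helix, 7, 18), (Sam, Lyra, 28, 25), (Sam, Lyra, 7, 18), (Sam, Zephyr, 28, 25), (Sam, Zephyr, 7, 18)}.
Joining (Part ⋈ Supplier) and Order on sname yields {(Bo, Delta, 25, 16, black), (Bo, Delta, 25, 16, red), (Bo, Delta, 25, 9, black), (Bo, Delta, 25, 9, red), (Bo, Delta, 32, 37, black), (Bo, Delta, 32, 37, red), (Bo, Omega, 25, 16, black), (Bo, Omega, 25, 16, red), (Bo, Omega, 25, 9, black), (Bo, Omega, 25, 9, red), (Bo, Omega, 32, 37, black), (Bo, Omega, 32, 37, red), (Sam, Alpha, 28, 25, grey), (Sam, Alpha, 28, 25, white), (Sam, Alpha, 7, 18, grey), (Sam, Alpha, 7, 18, white), (Sam, Helix, 28, 25, grey), (Sam, Helix, 28, 25, white), (Sam, Helix, 7, 18, grey), (Sam, Helix, 7, 18, white), (Sam, Lyra, 28, 25, grey), (Sam, Lyra, 28, 25, white), (Sam, Lyra, 7, 18, grey), (Sam, Lyra, 7, 18, white), (Sam, Zephyr, 28, 25, grey), (Sam, Zephyr, 28, 25, white), (Sam, Zephyr, 7, 18, grey), (Sam, Zephyr, 7, 18, white)}.
π_{cost, pname} gives {(16, Delta), (16, Omega), (18, Alpha), (18, Helix), (18, Lyra), (18, Zephyr), (25, Alpha), (25, Helix), (25, Lyra), (25, Zephyr), (37, Delta), (37, Omega), (9, Delta), (9, Omega)} (14 duplicate(s) eliminated).
Filtering on pname ≠ Lyra leaves {(16, Delta), (16, Omega), (18, Alpha), (18, Helix), (18, Zephyr), (25, Alpha), (25, Helix), (25, Zephyr), (37, Delta), (37, Omega), (9, Delta), (9, Omega)}.

{(16, Delta), (16, Omega), (18, Alpha), (18, Helix), (18, Zephyr), (25, Alpha), (25, Helix), (25, Zephyr), (37, Delta), (37, Omega), (9, Delta), (9, Omega)}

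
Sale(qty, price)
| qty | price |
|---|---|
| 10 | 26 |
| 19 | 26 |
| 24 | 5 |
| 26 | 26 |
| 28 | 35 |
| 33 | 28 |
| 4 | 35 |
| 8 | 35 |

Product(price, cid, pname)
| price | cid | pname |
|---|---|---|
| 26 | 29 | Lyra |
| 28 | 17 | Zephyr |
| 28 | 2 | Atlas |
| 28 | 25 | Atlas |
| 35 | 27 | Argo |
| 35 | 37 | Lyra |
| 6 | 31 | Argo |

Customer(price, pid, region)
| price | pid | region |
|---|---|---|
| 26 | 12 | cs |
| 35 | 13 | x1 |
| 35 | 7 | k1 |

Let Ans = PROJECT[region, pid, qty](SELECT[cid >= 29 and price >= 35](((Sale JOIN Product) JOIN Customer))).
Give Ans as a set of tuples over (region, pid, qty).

{(k1, 7, 28), (k1, 7, 4), (k1, 7, 8), (x1, 13, 28), (x1, 13, 4), (x1, 13, 8)}

Natural join on price: {(10, 26, 29, Lyra), (19, 26, 29, Lyra), (26, 26, 29, Lyra), (28, 35, 27, Argo), (28, 35, 37, Lyra), (33, 28, 17, Zephyr), (33, 28, 2, Atlas), (33, 28, 25, Atlas), (4, 35, 27, Argo), (4, 35, 37, Lyra), (8, 35, 27, Argo), (8, 35, 37, Lyra)}
Natural join on price: {(10, 26, 29, Lyra, 12, cs), (19, 26, 29, Lyra, 12, cs), (26, 26, 29, Lyra, 12, cs), (28, 35, 27, Argo, 13, x1), (28, 35, 27, Argo, 7, k1), (28, 35, 37, Lyra, 13, x1), (28, 35, 37, Lyra, 7, k1), (4, 35, 27, Argo, 13, x1), (4, 35, 27, Argo, 7, k1), (4, 35, 37, Lyra, 13, x1), (4, 35, 37, Lyra, 7, k1), (8, 35, 27, Argo, 13, x1), (8, 35, 27, Argo, 7, k1), (8, 35, 37, Lyra, 13, x1), (8, 35, 37, Lyra, 7, k1)}
Selection cid >= 29 and price >= 35: {(28, 35, 37, Lyra, 13, x1), (28, 35, 37, Lyra, 7, k1), (4, 35, 37, Lyra, 13, x1), (4, 35, 37, Lyra, 7, k1), (8, 35, 37, Lyra, 13, x1), (8, 35, 37, Lyra, 7, k1)}
Projecting to region, pid, qty: {(k1, 7, 28), (k1, 7, 4), (k1, 7, 8), (x1, 13, 28), (x1, 13, 4), (x1, 13, 8)}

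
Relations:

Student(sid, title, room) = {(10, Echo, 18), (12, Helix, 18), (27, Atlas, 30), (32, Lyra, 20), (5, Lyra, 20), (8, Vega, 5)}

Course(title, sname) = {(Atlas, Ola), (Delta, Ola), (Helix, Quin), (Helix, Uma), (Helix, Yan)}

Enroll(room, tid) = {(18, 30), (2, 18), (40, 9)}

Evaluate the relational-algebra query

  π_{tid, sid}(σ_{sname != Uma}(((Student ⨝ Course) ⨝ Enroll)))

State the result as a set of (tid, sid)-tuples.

Student ⋈ Course (natural join on title): {(12, Helix, 18, Quin), (12, Helix, 18, Uma), (12, Helix, 18, Yan), (27, Atlas, 30, Ola)}
(Student ⨝ Course) ⋈ Enroll (natural join on room): {(12, Helix, 18, Quin, 30), (12, Helix, 18, Uma, 30), (12, Helix, 18, Yan, 30)}
Selection sname != Uma: {(12, Helix, 18, Quin, 30), (12, Helix, 18, Yan, 30)}
Keep only column(s) tid, sid (1 duplicate(s) eliminated): {(30, 12)}

{(30, 12)}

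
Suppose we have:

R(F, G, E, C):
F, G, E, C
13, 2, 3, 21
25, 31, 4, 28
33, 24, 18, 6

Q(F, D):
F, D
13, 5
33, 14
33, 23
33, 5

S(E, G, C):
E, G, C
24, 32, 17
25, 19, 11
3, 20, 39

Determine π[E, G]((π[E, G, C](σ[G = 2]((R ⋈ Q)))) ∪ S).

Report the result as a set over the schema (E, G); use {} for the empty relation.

Natural join on F: {(13, 2, 3, 21, 5), (33, 24, 18, 6, 14), (33, 24, 18, 6, 23), (33, 24, 18, 6, 5)}
σ[G = 2]: keep tuples satisfying G = 2 → {(13, 2, 3, 21, 5)}
Keep only column(s) E, G, C: {(3, 2, 21)}
Set union of the two operands is {(24, 32, 17), (25, 19, 11), (3, 2, 21), (3, 20, 39)}.
Keep only column(s) E, G: {(24, 32), (25, 19), (3, 2), (3, 20)}

{(24, 32), (25, 19), (3, 2), (3, 20)}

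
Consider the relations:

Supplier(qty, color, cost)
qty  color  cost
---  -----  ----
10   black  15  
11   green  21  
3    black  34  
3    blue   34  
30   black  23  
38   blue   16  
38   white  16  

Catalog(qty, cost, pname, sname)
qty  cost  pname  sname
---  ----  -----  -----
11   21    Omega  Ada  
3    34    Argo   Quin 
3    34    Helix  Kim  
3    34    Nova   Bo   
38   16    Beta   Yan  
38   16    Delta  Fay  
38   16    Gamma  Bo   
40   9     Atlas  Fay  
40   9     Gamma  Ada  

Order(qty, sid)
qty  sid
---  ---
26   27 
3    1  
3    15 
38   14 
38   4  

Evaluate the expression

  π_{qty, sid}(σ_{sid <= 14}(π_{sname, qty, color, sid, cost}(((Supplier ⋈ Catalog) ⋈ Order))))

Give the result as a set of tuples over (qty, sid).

{(3, 1), (38, 14), (38, 4)}

Natural join on qty, cost: {(11, green, 21, Omega, Ada), (3, black, 34, Argo, Quin), (3, black, 34, Helix, Kim), (3, black, 34, Nova, Bo), (3, blue, 34, Argo, Quin), (3, blue, 34, Helix, Kim), (3, blue, 34, Nova, Bo), (38, blue, 16, Beta, Yan), (38, blue, 16, Delta, Fay), (38, blue, 16, Gamma, Bo), (38, white, 16, Beta, Yan), (38, white, 16, Delta, Fay), (38, white, 16, Gamma, Bo)}
Natural join on qty: {(3, black, 34, Argo, Quin, 1), (3, black, 34, Argo, Quin, 15), (3, black, 34, Helix, Kim, 1), (3, black, 34, Helix, Kim, 15), (3, black, 34, Nova, Bo, 1), (3, black, 34, Nova, Bo, 15), (3, blue, 34, Argo, Quin, 1), (3, blue, 34, Argo, Quin, 15), (3, blue, 34, Helix, Kim, 1), (3, blue, 34, Helix, Kim, 15), (3, blue, 34, Nova, Bo, 1), (3, blue, 34, Nova, Bo, 15), (38, blue, 16, Beta, Yan, 14), (38, blue, 16, Beta, Yan, 4), (38, blue, 16, Delta, Fay, 14), (38, blue, 16, Delta, Fay, 4), (38, blue, 16, Gamma, Bo, 14), (38, blue, 16, Gamma, Bo, 4), (38, white, 16, Beta, Yan, 14), (38, white, 16, Beta, Yan, 4), (38, white, 16, Delta, Fay, 14), (38, white, 16, Delta, Fay, 4), (38, white, 16, Gamma, Bo, 14), (38, white, 16, Gamma, Bo, 4)}
Keep only column(s) sname, qty, color, sid, cost: {(Bo, 3, black, 1, 34), (Bo, 3, black, 15, 34), (Bo, 3, blue, 1, 34), (Bo, 3, blue, 15, 34), (Bo, 38, blue, 14, 16), (Bo, 38, blue, 4, 16), (Bo, 38, white, 14, 16), (Bo, 38, white, 4, 16), (Fay, 38, blue, 14, 16), (Fay, 38, blue, 4, 16), (Fay, 38, white, 14, 16), (Fay, 38, white, 4, 16), (Kim, 3, black, 1, 34), (Kim, 3, black, 15, 34), (Kim, 3, blue, 1, 34), (Kim, 3, blue, 15, 34), (Quin, 3, black, 1, 34), (Quin, 3, black, 15, 34), (Quin, 3, blue, 1, 34), (Quin, 3, blue, 15, 34), (Yan, 38, blue, 14, 16), (Yan, 38, blue, 4, 16), (Yan, 38, white, 14, 16), (Yan, 38, white, 4, 16)}
σ[sid <= 14]: keep tuples satisfying sid <= 14 → {(Bo, 3, black, 1, 34), (Bo, 3, blue, 1, 34), (Bo, 38, blue, 14, 16), (Bo, 38, blue, 4, 16), (Bo, 38, white, 14, 16), (Bo, 38, white, 4, 16), (Fay, 38, blue, 14, 16), (Fay, 38, blue, 4, 16), (Fay, 38, white, 14, 16), (Fay, 38, white, 4, 16), (Kim, 3, black, 1, 34), (Kim, 3, blue, 1, 34), (Quin, 3, black, 1, 34), (Quin, 3, blue, 1, 34), (Yan, 38, blue, 14, 16), (Yan, 38, blue, 4, 16), (Yan, 38, white, 14, 16), (Yan, 38, white, 4, 16)}
Keep only column(s) qty, sid (15 duplicate(s) eliminated): {(3, 1), (38, 14), (38, 4)}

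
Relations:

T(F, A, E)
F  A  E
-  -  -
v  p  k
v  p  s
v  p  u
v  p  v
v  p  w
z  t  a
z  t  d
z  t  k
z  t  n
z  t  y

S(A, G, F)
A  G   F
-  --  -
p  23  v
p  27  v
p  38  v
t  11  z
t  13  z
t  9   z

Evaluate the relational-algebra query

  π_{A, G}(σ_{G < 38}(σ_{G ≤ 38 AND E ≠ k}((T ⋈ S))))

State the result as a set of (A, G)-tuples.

{(p, 23), (p, 27), (t, 11), (t, 13), (t, 9)}

Natural join on F, A: {(v, p, k, 23), (v, p, k, 27), (v, p, k, 38), (v, p, s, 23), (v, p, s, 27), (v, p, s, 38), (v, p, u, 23), (v, p, u, 27), (v, p, u, 38), (v, p, v, 23), (v, p, v, 27), (v, p, v, 38), (v, p, w, 23), (v, p, w, 27), (v, p, w, 38), (z, t, a, 11), (z, t, a, 13), (z, t, a, 9), (z, t, d, 11), (z, t, d, 13), (z, t, d, 9), (z, t, k, 11), (z, t, k, 13), (z, t, k, 9), (z, t, n, 11), (z, t, n, 13), (z, t, n, 9), (z, t, y, 11), (z, t, y, 13), (z, t, y, 9)}
σ[G ≤ 38 AND E ≠ k]: keep tuples satisfying G ≤ 38 AND E ≠ k → {(v, p, s, 23), (v, p, s, 27), (v, p, s, 38), (v, p, u, 23), (v, p, u, 27), (v, p, u, 38), (v, p, v, 23), (v, p, v, 27), (v, p, v, 38), (v, p, w, 23), (v, p, w, 27), (v, p, w, 38), (z, t, a, 11), (z, t, a, 13), (z, t, a, 9), (z, t, d, 11), (z, t, d, 13), (z, t, d, 9), (z, t, n, 11), (z, t, n, 13), (z, t, n, 9), (z, t, y, 11), (z, t, y, 13), (z, t, y, 9)}
σ[G < 38]: keep tuples satisfying G < 38 → {(v, p, s, 23), (v, p, s, 27), (v, p, u, 23), (v, p, u, 27), (v, p, v, 23), (v, p, v, 27), (v, p, w, 23), (v, p, w, 27), (z, t, a, 11), (z, t, a, 13), (z, t, a, 9), (z, t, d, 11), (z, t, d, 13), (z, t, d, 9), (z, t, n, 11), (z, t, n, 13), (z, t, n, 9), (z, t, y, 11), (z, t, y, 13), (z, t, y, 9)}
Projecting to A, G (15 duplicate(s) eliminated): {(p, 23), (p, 27), (t, 11), (t, 13), (t, 9)}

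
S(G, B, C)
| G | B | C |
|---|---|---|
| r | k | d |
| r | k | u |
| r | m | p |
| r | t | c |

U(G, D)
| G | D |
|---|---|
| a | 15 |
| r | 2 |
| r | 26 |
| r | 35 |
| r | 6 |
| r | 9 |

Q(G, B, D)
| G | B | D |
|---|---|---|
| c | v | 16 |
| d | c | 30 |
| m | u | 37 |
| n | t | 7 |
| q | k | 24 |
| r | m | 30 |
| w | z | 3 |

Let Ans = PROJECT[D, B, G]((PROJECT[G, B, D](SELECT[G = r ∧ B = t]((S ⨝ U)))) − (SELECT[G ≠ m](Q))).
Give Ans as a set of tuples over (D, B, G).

Joining S and U on G yields {(r, k, d, 2), (r, k, d, 26), (r, k, d, 35), (r, k, d, 6), (r, k, d, 9), (r, k, u, 2), (r, k, u, 26), (r, k, u, 35), (r, k, u, 6), (r, k, u, 9), (r, m, p, 2), (r, m, p, 26), (r, m, p, 35), (r, m, p, 6), (r, m, p, 9), (r, t, c, 2), (r, t, c, 26), (r, t, c, 35), (r, t, c, 6), (r, t, c, 9)}.
Apply σ_{G = r ∧ B = t}; surviving tuples: {(r, t, c, 2), (r, t, c, 26), (r, t, c, 35), (r, t, c, 6), (r, t, c, 9)}
Projecting to G, B, D: {(r, t, 2), (r, t, 26), (r, t, 35), (r, t, 6), (r, t, 9)}
Apply σ_{G ≠ m}; surviving tuples: {(c, v, 16), (d, c, 30), (n, t, 7), (q, k, 24), (r, m, 30), (w, z, 3)}
Set difference of the two operands is {(r, t, 2), (r, t, 26), (r, t, 35), (r, t, 6), (r, t, 9)}.
Projecting to D, B, G: {(2, t, r), (26, t, r), (35, t, r), (6, t, r), (9, t, r)}

{(2, t, r), (26, t, r), (35, t, r), (6, t, r), (9, t, r)}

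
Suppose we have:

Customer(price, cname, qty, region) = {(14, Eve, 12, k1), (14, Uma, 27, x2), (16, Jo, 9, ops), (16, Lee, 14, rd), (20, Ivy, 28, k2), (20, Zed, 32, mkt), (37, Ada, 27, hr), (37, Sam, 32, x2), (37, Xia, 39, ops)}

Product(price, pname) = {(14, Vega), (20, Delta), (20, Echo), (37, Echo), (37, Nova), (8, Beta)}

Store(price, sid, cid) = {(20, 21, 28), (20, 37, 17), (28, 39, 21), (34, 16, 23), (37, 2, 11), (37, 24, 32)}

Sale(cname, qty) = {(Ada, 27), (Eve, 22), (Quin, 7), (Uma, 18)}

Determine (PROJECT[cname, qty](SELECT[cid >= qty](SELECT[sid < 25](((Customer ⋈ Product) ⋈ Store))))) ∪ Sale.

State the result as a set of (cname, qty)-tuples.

{(Ada, 27), (Eve, 22), (Ivy, 28), (Quin, 7), (Sam, 32), (Uma, 18)}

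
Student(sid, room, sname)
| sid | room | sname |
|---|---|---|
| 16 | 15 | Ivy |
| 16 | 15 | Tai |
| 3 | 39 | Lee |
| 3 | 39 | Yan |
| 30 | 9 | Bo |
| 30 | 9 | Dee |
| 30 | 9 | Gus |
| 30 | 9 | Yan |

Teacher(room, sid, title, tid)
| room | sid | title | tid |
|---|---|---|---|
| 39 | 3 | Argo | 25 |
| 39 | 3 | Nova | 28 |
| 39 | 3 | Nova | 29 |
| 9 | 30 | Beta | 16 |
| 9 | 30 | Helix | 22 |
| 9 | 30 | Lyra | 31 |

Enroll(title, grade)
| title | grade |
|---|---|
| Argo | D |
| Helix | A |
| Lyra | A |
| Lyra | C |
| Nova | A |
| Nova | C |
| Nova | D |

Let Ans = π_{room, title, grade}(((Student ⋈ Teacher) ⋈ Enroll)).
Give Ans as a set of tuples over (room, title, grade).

{(39, Argo, D), (39, Nova, A), (39, Nova, C), (39, Nova, D), (9, Helix, A), (9, Lyra, A), (9, Lyra, C)}

Joining Student and Teacher on sid, room yields {(3, 39, Lee, Argo, 25), (3, 39, Lee, Nova, 28), (3, 39, Lee, Nova, 29), (3, 39, Yan, Argo, 25), (3, 39, Yan, Nova, 28), (3, 39, Yan, Nova, 29), (30, 9, Bo, Beta, 16), (30, 9, Bo, Helix, 22), (30, 9, Bo, Lyra, 31), (30, 9, Dee, Beta, 16), (30, 9, Dee, Helix, 22), (30, 9, Dee, Lyra, 31), (30, 9, Gus, Beta, 16), (30, 9, Gus, Helix, 22), (30, 9, Gus, Lyra, 31), (30, 9, Yan, Beta, 16), (30, 9, Yan, Helix, 22), (30, 9, Yan, Lyra, 31)}.
Joining (Student ⋈ Teacher) and Enroll on title yields {(3, 39, Lee, Argo, 25, D), (3, 39, Lee, Nova, 28, A), (3, 39, Lee, Nova, 28, C), (3, 39, Lee, Nova, 28, D), (3, 39, Lee, Nova, 29, A), (3, 39, Lee, Nova, 29, C), (3, 39, Lee, Nova, 29, D), (3, 39, Yan, Argo, 25, D), (3, 39, Yan, Nova, 28, A), (3, 39, Yan, Nova, 28, C), (3, 39, Yan, Nova, 28, D), (3, 39, Yan, Nova, 29, A), (3, 39, Yan, Nova, 29, C), (3, 39, Yan, Nova, 29, D), (30, 9, Bo, Helix, 22, A), (30, 9, Bo, Lyra, 31, A), (30, 9, Bo, Lyra, 31, C), (30, 9, Dee, Helix, 22, A), (30, 9, Dee, Lyra, 31, A), (30, 9, Dee, Lyra, 31, C), (30, 9, Gus, Helix, 22, A), (30, 9, Gus, Lyra, 31, A), (30, 9, Gus, Lyra, 31, C), (30, 9, Yan, Helix, 22, A), (30, 9, Yan, Lyra, 31, A), (30, 9, Yan, Lyra, 31, C)}.
Projecting to room, title, grade (19 duplicate(s) eliminated): {(39, Argo, D), (39, Nova, A), (39, Nova, C), (39, Nova, D), (9, Helix, A), (9, Lyra, A), (9, Lyra, C)}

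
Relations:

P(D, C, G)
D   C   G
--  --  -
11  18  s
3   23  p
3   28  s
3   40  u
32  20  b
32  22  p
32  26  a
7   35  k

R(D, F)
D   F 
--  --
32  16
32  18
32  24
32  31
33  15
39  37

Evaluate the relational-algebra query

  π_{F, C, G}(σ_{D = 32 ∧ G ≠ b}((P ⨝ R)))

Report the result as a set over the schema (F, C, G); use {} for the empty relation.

Natural join on D: {(32, 20, b, 16), (32, 20, b, 18), (32, 20, b, 24), (32, 20, b, 31), (32, 22, p, 16), (32, 22, p, 18), (32, 22, p, 24), (32, 22, p, 31), (32, 26, a, 16), (32, 26, a, 18), (32, 26, a, 24), (32, 26, a, 31)}
σ[D = 32 ∧ G ≠ b]: keep tuples satisfying D = 32 ∧ G ≠ b → {(32, 22, p, 16), (32, 22, p, 18), (32, 22, p, 24), (32, 22, p, 31), (32, 26, a, 16), (32, 26, a, 18), (32, 26, a, 24), (32, 26, a, 31)}
π_{F, C, G} gives {(16, 22, p), (16, 26, a), (18, 22, p), (18, 26, a), (24, 22, p), (24, 26, a), (31, 22, p), (31, 26, a)}.

{(16, 22, p), (16, 26, a), (18, 22, p), (18, 26, a), (24, 22, p), (24, 26, a), (31, 22, p), (31, 26, a)}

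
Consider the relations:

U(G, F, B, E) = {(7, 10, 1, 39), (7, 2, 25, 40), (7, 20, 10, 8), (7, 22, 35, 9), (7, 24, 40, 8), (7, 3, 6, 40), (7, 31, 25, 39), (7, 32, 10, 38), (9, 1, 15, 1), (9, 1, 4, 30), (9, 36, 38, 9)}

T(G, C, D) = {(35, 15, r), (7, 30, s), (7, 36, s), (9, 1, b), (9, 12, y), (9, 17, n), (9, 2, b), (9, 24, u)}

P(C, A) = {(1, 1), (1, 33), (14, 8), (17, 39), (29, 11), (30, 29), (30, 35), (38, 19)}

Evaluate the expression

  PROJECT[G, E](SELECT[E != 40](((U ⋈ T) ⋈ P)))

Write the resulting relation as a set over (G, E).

{(7, 38), (7, 39), (7, 8), (7, 9), (9, 1), (9, 30), (9, 9)}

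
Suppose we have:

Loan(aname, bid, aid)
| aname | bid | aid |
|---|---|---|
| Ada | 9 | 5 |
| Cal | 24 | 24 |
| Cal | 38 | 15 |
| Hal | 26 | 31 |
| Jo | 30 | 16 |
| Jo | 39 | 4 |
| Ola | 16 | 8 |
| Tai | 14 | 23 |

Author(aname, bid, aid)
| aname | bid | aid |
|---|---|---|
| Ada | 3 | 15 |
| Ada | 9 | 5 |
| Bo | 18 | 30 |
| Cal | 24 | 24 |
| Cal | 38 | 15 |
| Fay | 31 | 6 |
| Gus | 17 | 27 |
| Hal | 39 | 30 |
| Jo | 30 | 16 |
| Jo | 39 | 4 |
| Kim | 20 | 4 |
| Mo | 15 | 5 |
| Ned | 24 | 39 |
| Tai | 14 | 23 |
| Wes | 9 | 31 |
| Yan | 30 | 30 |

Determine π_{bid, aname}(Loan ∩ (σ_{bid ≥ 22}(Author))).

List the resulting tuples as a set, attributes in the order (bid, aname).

{(24, Cal), (30, Jo), (38, Cal), (39, Jo)}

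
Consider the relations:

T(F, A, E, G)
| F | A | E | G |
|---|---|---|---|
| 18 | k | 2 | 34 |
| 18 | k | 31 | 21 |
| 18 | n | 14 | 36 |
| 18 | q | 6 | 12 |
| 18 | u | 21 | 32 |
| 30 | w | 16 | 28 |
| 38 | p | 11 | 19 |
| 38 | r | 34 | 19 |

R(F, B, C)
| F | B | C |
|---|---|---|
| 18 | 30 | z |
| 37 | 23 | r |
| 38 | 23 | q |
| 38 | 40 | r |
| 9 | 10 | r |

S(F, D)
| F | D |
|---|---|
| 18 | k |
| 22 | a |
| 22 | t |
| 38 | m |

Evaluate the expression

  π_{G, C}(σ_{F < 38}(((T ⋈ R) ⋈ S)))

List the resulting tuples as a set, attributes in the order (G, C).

{(12, z), (21, z), (32, z), (34, z), (36, z)}

T ⋈ R (natural join on F): {(18, k, 2, 34, 30, z), (18, k, 31, 21, 30, z), (18, n, 14, 36, 30, z), (18, q, 6, 12, 30, z), (18, u, 21, 32, 30, z), (38, p, 11, 19, 23, q), (38, p, 11, 19, 40, r), (38, r, 34, 19, 23, q), (38, r, 34, 19, 40, r)}
(T ⋈ R) ⋈ S (natural join on F): {(18, k, 2, 34, 30, z, k), (18, k, 31, 21, 30, z, k), (18, n, 14, 36, 30, z, k), (18, q, 6, 12, 30, z, k), (18, u, 21, 32, 30, z, k), (38, p, 11, 19, 23, q, m), (38, p, 11, 19, 40, r, m), (38, r, 34, 19, 23, q, m), (38, r, 34, 19, 40, r, m)}
Selection F < 38: {(18, k, 2, 34, 30, z, k), (18, k, 31, 21, 30, z, k), (18, n, 14, 36, 30, z, k), (18, q, 6, 12, 30, z, k), (18, u, 21, 32, 30, z, k)}
Keep only column(s) G, C: {(12, z), (21, z), (32, z), (34, z), (36, z)}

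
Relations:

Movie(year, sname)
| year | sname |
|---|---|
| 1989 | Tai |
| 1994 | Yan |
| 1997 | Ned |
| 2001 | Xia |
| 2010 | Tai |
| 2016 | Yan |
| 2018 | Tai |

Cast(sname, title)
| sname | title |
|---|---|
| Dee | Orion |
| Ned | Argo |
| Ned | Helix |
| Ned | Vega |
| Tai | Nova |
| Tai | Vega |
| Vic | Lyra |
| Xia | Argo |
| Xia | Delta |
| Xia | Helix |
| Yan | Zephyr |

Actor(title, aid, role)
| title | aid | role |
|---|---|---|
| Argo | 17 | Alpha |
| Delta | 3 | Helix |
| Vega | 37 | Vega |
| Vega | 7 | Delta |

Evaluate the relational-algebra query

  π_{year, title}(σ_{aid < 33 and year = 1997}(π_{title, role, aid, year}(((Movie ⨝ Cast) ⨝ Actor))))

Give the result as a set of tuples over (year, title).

{(1997, Argo), (1997, Vega)}

Joining Movie and Cast on sname yields {(1989, Tai, Nova), (1989, Tai, Vega), (1994, Yan, Zephyr), (1997, Ned, Argo), (1997, Ned, Helix), (1997, Ned, Vega), (2001, Xia, Argo), (2001, Xia, Delta), (2001, Xia, Helix), (2010, Tai, Nova), (2010, Tai, Vega), (2016, Yan, Zephyr), (2018, Tai, Nova), (2018, Tai, Vega)}.
Joining (Movie ⨝ Cast) and Actor on title yields {(1989, Tai, Vega, 37, Vega), (1989, Tai, Vega, 7, Delta), (1997, Ned, Argo, 17, Alpha), (1997, Ned, Vega, 37, Vega), (1997, Ned, Vega, 7, Delta), (2001, Xia, Argo, 17, Alpha), (2001, Xia, Delta, 3, Helix), (2010, Tai, Vega, 37, Vega), (2010, Tai, Vega, 7, Delta), (2018, Tai, Vega, 37, Vega), (2018, Tai, Vega, 7, Delta)}.
Keep only column(s) title, role, aid, year: {(Argo, Alpha, 17, 1997), (Argo, Alpha, 17, 2001), (Delta, Helix, 3, 2001), (Vega, Delta, 7, 1989), (Vega, Delta, 7, 1997), (Vega, Delta, 7, 2010), (Vega, Delta, 7, 2018), (Vega, Vega, 37, 1989), (Vega, Vega, 37, 1997), (Vega, Vega, 37, 2010), (Vega, Vega, 37, 2018)}
Filtering on aid < 33 and year = 1997 leaves {(Argo, Alpha, 17, 1997), (Vega, Delta, 7, 1997)}.
Keep only column(s) year, title: {(1997, Argo), (1997, Vega)}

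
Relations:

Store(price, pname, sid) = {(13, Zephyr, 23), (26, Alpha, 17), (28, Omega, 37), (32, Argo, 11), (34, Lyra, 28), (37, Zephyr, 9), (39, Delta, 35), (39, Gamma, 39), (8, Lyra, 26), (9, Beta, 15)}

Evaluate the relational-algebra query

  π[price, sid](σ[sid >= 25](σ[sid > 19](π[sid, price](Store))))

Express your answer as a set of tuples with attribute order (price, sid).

Projecting to sid, price: {(11, 32), (15, 9), (17, 26), (23, 13), (26, 8), (28, 34), (35, 39), (37, 28), (39, 39), (9, 37)}
Apply σ_{sid > 19}; surviving tuples: {(23, 13), (26, 8), (28, 34), (35, 39), (37, 28), (39, 39)}
Apply σ_{sid >= 25}; surviving tuples: {(26, 8), (28, 34), (35, 39), (37, 28), (39, 39)}
Projecting to price, sid: {(28, 37), (34, 28), (39, 35), (39, 39), (8, 26)}

{(28, 37), (34, 28), (39, 35), (39, 39), (8, 26)}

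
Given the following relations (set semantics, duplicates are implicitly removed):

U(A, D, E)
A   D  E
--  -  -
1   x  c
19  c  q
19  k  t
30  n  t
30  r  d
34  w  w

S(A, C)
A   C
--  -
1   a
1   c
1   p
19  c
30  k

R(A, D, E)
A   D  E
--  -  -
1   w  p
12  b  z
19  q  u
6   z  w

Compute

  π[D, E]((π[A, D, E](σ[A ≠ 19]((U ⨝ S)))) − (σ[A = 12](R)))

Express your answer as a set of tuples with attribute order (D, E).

U ⋈ S (natural join on A): {(1, x, c, a), (1, x, c, c), (1, x, c, p), (19, c, q, c), (19, k, t, c), (30, n, t, k), (30, r, d, k)}
Selection A ≠ 19: {(1, x, c, a), (1, x, c, c), (1, x, c, p), (30, n, t, k), (30, r, d, k)}
π[A, D, E]: project onto (A, D, E) (2 duplicate(s) eliminated) → {(1, x, c), (30, n, t), (30, r, d)}
Selection A = 12: {(12, b, z)}
Set difference of the two operands is {(1, x, c), (30, n, t), (30, r, d)}.
π[D, E]: project onto (D, E) → {(n, t), (r, d), (x, c)}

{(n, t), (r, d), (x, c)}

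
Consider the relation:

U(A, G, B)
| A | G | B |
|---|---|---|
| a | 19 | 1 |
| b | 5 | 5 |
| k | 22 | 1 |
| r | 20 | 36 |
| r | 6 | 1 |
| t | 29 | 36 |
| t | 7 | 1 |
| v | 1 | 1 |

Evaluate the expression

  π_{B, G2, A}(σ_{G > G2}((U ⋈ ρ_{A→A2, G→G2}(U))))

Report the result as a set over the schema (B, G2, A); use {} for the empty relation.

ρ[A→A2, G→G2]: schema becomes (A2, G2, B); tuples unchanged.
Natural join on B: {(a, 19, 1, a, 19), (a, 19, 1, k, 22), (a, 19, 1, r, 6), (a, 19, 1, t, 7), (a, 19, 1, v, 1), (b, 5, 5, b, 5), (k, 22, 1, a, 19), (k, 22, 1, k, 22), (k, 22, 1, r, 6), (k, 22, 1, t, 7), (k, 22, 1, v, 1), (r, 20, 36, r, 20), (r, 20, 36, t, 29), (r, 6, 1, a, 19), (r, 6, 1, k, 22), (r, 6, 1, r, 6), (r, 6, 1, t, 7), (r, 6, 1, v, 1), (t, 29, 36, r, 20), (t, 29, 36, t, 29), (t, 7, 1, a, 19), (t, 7, 1, k, 22), (t, 7, 1, r, 6), (t, 7, 1, t, 7), (t, 7, 1, v, 1), (v, 1, 1, a, 19), (v, 1, 1, k, 22), (v, 1, 1, r, 6), (v, 1, 1, t, 7), (v, 1, 1, v, 1)}
Apply σ_{G > G2}; surviving tuples: {(a, 19, 1, r, 6), (a, 19, 1, t, 7), (a, 19, 1, v, 1), (k, 22, 1, a, 19), (k, 22, 1, r, 6), (k, 22, 1, t, 7), (k, 22, 1, v, 1), (r, 6, 1, v, 1), (t, 29, 36, r, 20), (t, 7, 1, r, 6), (t, 7, 1, v, 1)}
π_{B, G2, A} gives {(1, 1, a), (1, 1, k), (1, 1, r), (1, 1, t), (1, 19, k), (1, 6, a), (1, 6, k), (1, 6, t), (1, 7, a), (1, 7, k), (36, 20, t)}.

{(1, 1, a), (1, 1, k), (1, 1, r), (1, 1, t), (1, 19, k), (1, 6, a), (1, 6, k), (1, 6, t), (1, 7, a), (1, 7, k), (36, 20, t)}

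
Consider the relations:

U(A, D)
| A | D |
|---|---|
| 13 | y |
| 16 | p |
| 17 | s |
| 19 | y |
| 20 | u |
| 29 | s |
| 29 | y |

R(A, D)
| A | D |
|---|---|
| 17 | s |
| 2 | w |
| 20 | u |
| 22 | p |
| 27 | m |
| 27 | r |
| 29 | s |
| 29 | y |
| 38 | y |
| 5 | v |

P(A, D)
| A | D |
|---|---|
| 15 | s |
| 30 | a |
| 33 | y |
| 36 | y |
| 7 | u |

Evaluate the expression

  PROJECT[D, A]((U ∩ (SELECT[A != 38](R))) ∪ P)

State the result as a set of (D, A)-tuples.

{(a, 30), (s, 15), (s, 17), (s, 29), (u, 20), (u, 7), (y, 29), (y, 33), (y, 36)}

Selection A != 38: {(17, s), (2, w), (20, u), (22, p), (27, m), (27, r), (29, s), (29, y), (5, v)}
Taking the intersection: {(17, s), (20, u), (29, s), (29, y)}
Taking the union: {(15, s), (17, s), (20, u), (29, s), (29, y), (30, a), (33, y), (36, y), (7, u)}
Projecting to D, A: {(a, 30), (s, 15), (s, 17), (s, 29), (u, 20), (u, 7), (y, 29), (y, 33), (y, 36)}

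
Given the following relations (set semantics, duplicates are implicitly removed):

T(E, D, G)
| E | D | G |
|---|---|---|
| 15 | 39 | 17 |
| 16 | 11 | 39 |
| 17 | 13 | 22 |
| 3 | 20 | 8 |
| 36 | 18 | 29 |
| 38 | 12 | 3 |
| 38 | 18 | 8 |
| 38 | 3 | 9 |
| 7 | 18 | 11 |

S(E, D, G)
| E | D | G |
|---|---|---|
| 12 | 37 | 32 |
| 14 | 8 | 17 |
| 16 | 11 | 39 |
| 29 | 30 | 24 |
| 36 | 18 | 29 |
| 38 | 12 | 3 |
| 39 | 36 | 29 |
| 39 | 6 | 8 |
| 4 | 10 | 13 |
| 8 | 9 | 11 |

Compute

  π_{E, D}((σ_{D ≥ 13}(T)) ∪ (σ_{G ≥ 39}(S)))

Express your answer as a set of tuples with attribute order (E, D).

{(15, 39), (16, 11), (17, 13), (3, 20), (36, 18), (38, 18), (7, 18)}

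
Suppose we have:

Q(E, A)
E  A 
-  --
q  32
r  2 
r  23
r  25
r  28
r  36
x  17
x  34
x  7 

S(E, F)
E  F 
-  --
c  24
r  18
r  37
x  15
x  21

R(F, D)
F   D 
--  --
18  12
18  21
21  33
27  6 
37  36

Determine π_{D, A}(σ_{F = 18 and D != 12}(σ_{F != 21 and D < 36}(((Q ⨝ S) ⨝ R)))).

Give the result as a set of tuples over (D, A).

{(21, 2), (21, 23), (21, 25), (21, 28), (21, 36)}

Joining Q and S on E yields {(r, 2, 18), (r, 2, 37), (r, 23, 18), (r, 23, 37), (r, 25, 18), (r, 25, 37), (r, 28, 18), (r, 28, 37), (r, 36, 18), (r, 36, 37), (x, 17, 15), (x, 17, 21), (x, 34, 15), (x, 34, 21), (x, 7, 15), (x, 7, 21)}.
Joining (Q ⨝ S) and R on F yields {(r, 2, 18, 12), (r, 2, 18, 21), (r, 2, 37, 36), (r, 23, 18, 12), (r, 23, 18, 21), (r, 23, 37, 36), (r, 25, 18, 12), (r, 25, 18, 21), (r, 25, 37, 36), (r, 28, 18, 12), (r, 28, 18, 21), (r, 28, 37, 36), (r, 36, 18, 12), (r, 36, 18, 21), (r, 36, 37, 36), (x, 17, 21, 33), (x, 34, 21, 33), (x, 7, 21, 33)}.
σ[F != 21 and D < 36]: keep tuples satisfying F != 21 and D < 36 → {(r, 2, 18, 12), (r, 2, 18, 21), (r, 23, 18, 12), (r, 23, 18, 21), (r, 25, 18, 12), (r, 25, 18, 21), (r, 28, 18, 12), (r, 28, 18, 21), (r, 36, 18, 12), (r, 36, 18, 21)}
σ[F = 18 and D != 12]: keep tuples satisfying F = 18 and D != 12 → {(r, 2, 18, 21), (r, 23, 18, 21), (r, 25, 18, 21), (r, 28, 18, 21), (r, 36, 18, 21)}
π_{D, A} gives {(21, 2), (21, 23), (21, 25), (21, 28), (21, 36)}.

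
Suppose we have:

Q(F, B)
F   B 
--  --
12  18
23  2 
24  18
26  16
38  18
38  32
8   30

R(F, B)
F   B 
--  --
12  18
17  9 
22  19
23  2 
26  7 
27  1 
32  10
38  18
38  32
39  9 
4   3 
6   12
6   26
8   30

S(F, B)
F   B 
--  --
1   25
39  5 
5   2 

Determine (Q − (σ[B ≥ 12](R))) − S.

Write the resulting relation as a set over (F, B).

{(23, 2), (24, 18), (26, 16)}

Selection B ≥ 12: {(12, 18), (22, 19), (38, 18), (38, 32), (6, 12), (6, 26), (8, 30)}
Taking the difference: {(23, 2), (24, 18), (26, 16)}
Taking the difference: {(23, 2), (24, 18), (26, 16)}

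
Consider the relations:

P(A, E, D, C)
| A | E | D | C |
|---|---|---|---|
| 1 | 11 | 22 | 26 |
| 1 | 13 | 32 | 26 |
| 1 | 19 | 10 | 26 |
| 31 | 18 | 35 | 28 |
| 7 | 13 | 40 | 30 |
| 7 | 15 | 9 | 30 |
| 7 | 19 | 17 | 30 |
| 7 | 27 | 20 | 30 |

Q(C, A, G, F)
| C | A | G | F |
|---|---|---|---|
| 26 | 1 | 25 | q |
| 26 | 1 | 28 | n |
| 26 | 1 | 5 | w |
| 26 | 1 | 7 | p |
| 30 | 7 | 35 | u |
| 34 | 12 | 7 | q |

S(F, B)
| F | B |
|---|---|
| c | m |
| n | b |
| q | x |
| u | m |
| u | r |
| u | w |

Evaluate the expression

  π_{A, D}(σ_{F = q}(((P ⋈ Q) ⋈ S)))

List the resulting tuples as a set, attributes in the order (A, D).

{(1, 10), (1, 22), (1, 32)}

P ⋈ Q (natural join on A, C): {(1, 11, 22, 26, 25, q), (1, 11, 22, 26, 28, n), (1, 11, 22, 26, 5, w), (1, 11, 22, 26, 7, p), (1, 13, 32, 26, 25, q), (1, 13, 32, 26, 28, n), (1, 13, 32, 26, 5, w), (1, 13, 32, 26, 7, p), (1, 19, 10, 26, 25, q), (1, 19, 10, 26, 28, n), (1, 19, 10, 26, 5, w), (1, 19, 10, 26, 7, p), (7, 13, 40, 30, 35, u), (7, 15, 9, 30, 35, u), (7, 19, 17, 30, 35, u), (7, 27, 20, 30, 35, u)}
(P ⋈ Q) ⋈ S (natural join on F): {(1, 11, 22, 26, 25, q, x), (1, 11, 22, 26, 28, n, b), (1, 13, 32, 26, 25, q, x), (1, 13, 32, 26, 28, n, b), (1, 19, 10, 26, 25, q, x), (1, 19, 10, 26, 28, n, b), (7, 13, 40, 30, 35, u, m), (7, 13, 40, 30, 35, u, r), (7, 13, 40, 30, 35, u, w), (7, 15, 9, 30, 35, u, m), (7, 15, 9, 30, 35, u, r), (7, 15, 9, 30, 35, u, w), (7, 19, 17, 30, 35, u, m), (7, 19, 17, 30, 35, u, r), (7, 19, 17, 30, 35, u, w), (7, 27, 20, 30, 35, u, m), (7, 27, 20, 30, 35, u, r), (7, 27, 20, 30, 35, u, w)}
Filtering on F = q leaves {(1, 11, 22, 26, 25, q, x), (1, 13, 32, 26, 25, q, x), (1, 19, 10, 26, 25, q, x)}.
π_{A, D} gives {(1, 10), (1, 22), (1, 32)}.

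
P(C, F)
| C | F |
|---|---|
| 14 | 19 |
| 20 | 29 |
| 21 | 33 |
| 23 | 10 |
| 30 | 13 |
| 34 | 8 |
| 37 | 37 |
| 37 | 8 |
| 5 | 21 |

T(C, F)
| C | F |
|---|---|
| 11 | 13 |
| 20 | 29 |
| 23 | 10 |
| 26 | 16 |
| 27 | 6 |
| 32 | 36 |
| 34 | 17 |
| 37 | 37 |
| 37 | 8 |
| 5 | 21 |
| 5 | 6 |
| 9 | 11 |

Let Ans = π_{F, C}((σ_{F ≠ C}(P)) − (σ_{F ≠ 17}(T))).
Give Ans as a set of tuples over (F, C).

{(13, 30), (19, 14), (33, 21), (8, 34)}

Filtering on F ≠ C leaves {(14, 19), (20, 29), (21, 33), (23, 10), (30, 13), (34, 8), (37, 8), (5, 21)}.
Filtering on F ≠ 17 leaves {(11, 13), (20, 29), (23, 10), (26, 16), (27, 6), (32, 36), (37, 37), (37, 8), (5, 21), (5, 6), (9, 11)}.
Taking the difference: {(14, 19), (21, 33), (30, 13), (34, 8)}
π_{F, C} gives {(13, 30), (19, 14), (33, 21), (8, 34)}.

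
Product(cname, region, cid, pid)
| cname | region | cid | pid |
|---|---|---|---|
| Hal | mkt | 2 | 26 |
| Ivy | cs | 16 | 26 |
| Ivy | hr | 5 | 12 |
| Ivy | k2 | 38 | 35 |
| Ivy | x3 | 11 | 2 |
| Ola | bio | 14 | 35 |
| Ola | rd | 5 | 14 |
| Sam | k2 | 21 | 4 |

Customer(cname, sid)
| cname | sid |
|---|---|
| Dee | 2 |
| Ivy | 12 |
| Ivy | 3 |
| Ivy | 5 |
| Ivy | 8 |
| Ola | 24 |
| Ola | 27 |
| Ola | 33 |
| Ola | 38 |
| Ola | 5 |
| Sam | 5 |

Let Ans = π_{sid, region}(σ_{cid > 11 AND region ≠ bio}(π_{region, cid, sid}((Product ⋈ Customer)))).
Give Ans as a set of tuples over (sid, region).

{(12, cs), (12, k2), (3, cs), (3, k2), (5, cs), (5, k2), (8, cs), (8, k2)}

Natural join on cname: {(Ivy, cs, 16, 26, 12), (Ivy, cs, 16, 26, 3), (Ivy, cs, 16, 26, 5), (Ivy, cs, 16, 26, 8), (Ivy, hr, 5, 12, 12), (Ivy, hr, 5, 12, 3), (Ivy, hr, 5, 12, 5), (Ivy, hr, 5, 12, 8), (Ivy, k2, 38, 35, 12), (Ivy, k2, 38, 35, 3), (Ivy, k2, 38, 35, 5), (Ivy, k2, 38, 35, 8), (Ivy, x3, 11, 2, 12), (Ivy, x3, 11, 2, 3), (Ivy, x3, 11, 2, 5), (Ivy, x3, 11, 2, 8), (Ola, bio, 14, 35, 24), (Ola, bio, 14, 35, 27), (Ola, bio, 14, 35, 33), (Ola, bio, 14, 35, 38), (Ola, bio, 14, 35, 5), (Ola, rd, 5, 14, 24), (Ola, rd, 5, 14, 27), (Ola, rd, 5, 14, 33), (Ola, rd, 5, 14, 38), (Ola, rd, 5, 14, 5), (Sam, k2, 21, 4, 5)}
π_{region, cid, sid} gives {(bio, 14, 24), (bio, 14, 27), (bio, 14, 33), (bio, 14, 38), (bio, 14, 5), (cs, 16, 12), (cs, 16, 3), (cs, 16, 5), (cs, 16, 8), (hr, 5, 12), (hr, 5, 3), (hr, 5, 5), (hr, 5, 8), (k2, 21, 5), (k2, 38, 12), (k2, 38, 3), (k2, 38, 5), (k2, 38, 8), (rd, 5, 24), (rd, 5, 27), (rd, 5, 33), (rd, 5, 38), (rd, 5, 5), (x3, 11, 12), (x3, 11, 3), (x3, 11, 5), (x3, 11, 8)}.
Selection cid > 11 AND region ≠ bio: {(cs, 16, 12), (cs, 16, 3), (cs, 16, 5), (cs, 16, 8), (k2, 21, 5), (k2, 38, 12), (k2, 38, 3), (k2, 38, 5), (k2, 38, 8)}
π_{sid, region} gives {(12, cs), (12, k2), (3, cs), (3, k2), (5, cs), (5, k2), (8, cs), (8, k2)} (1 duplicate(s) eliminated).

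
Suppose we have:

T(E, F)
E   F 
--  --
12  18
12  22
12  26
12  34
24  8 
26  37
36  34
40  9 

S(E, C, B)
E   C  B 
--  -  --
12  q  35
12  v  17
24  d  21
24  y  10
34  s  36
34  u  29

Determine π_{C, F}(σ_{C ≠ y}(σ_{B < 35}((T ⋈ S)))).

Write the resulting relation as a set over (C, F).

Natural join on E: {(12, 18, q, 35), (12, 18, v, 17), (12, 22, q, 35), (12, 22, v, 17), (12, 26, q, 35), (12, 26, v, 17), (12, 34, q, 35), (12, 34, v, 17), (24, 8, d, 21), (24, 8, y, 10)}
σ[B < 35]: keep tuples satisfying B < 35 → {(12, 18, v, 17), (12, 22, v, 17), (12, 26, v, 17), (12, 34, v, 17), (24, 8, d, 21), (24, 8, y, 10)}
σ[C ≠ y]: keep tuples satisfying C ≠ y → {(12, 18, v, 17), (12, 22, v, 17), (12, 26, v, 17), (12, 34, v, 17), (24, 8, d, 21)}
Projecting to C, F: {(d, 8), (v, 18), (v, 22), (v, 26), (v, 34)}

{(d, 8), (v, 18), (v, 22), (v, 26), (v, 34)}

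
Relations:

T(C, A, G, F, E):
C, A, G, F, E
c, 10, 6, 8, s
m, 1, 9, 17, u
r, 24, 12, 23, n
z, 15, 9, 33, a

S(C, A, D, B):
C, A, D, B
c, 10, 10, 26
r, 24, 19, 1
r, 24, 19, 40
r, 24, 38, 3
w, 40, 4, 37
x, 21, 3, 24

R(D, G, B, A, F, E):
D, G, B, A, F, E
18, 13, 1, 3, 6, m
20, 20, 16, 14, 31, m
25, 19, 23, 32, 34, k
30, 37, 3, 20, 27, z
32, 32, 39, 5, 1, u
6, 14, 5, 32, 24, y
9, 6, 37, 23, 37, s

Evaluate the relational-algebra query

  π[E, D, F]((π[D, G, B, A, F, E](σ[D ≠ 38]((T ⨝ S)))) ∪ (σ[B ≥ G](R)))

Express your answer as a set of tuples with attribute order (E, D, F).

{(k, 25, 34), (n, 19, 23), (s, 10, 8), (s, 9, 37), (u, 32, 1)}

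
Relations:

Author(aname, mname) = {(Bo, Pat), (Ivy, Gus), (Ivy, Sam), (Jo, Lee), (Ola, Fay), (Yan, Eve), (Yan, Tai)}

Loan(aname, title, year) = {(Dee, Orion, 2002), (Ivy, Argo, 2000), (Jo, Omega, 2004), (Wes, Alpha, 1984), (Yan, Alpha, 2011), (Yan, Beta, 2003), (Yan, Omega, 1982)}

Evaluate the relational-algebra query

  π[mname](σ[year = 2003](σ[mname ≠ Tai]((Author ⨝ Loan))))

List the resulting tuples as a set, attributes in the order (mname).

{Eve}

Natural join on aname: {(Ivy, Gus, Argo, 2000), (Ivy, Sam, Argo, 2000), (Jo, Lee, Omega, 2004), (Yan, Eve, Alpha, 2011), (Yan, Eve, Beta, 2003), (Yan, Eve, Omega, 1982), (Yan, Tai, Alpha, 2011), (Yan, Tai, Beta, 2003), (Yan, Tai, Omega, 1982)}
Filtering on mname ≠ Tai leaves {(Ivy, Gus, Argo, 2000), (Ivy, Sam, Argo, 2000), (Jo, Lee, Omega, 2004), (Yan, Eve, Alpha, 2011), (Yan, Eve, Beta, 2003), (Yan, Eve, Omega, 1982)}.
Filtering on year = 2003 leaves {(Yan, Eve, Beta, 2003)}.
π[mname]: project onto (mname) → {Eve}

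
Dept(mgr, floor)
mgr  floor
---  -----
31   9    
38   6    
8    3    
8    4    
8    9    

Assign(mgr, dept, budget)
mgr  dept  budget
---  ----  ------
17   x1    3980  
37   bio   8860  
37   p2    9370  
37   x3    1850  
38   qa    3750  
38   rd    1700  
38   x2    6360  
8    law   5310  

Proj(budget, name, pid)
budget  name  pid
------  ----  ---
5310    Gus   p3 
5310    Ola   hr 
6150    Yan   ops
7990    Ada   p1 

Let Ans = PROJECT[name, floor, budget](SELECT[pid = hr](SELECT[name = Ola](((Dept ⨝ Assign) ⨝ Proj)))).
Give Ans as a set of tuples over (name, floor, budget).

{(Ola, 3, 5310), (Ola, 4, 5310), (Ola, 9, 5310)}

Dept ⋈ Assign (natural join on mgr): {(38, 6, qa, 3750), (38, 6, rd, 1700), (38, 6, x2, 6360), (8, 3, law, 5310), (8, 4, law, 5310), (8, 9, law, 5310)}
(Dept ⨝ Assign) ⋈ Proj (natural join on budget): {(8, 3, law, 5310, Gus, p3), (8, 3, law, 5310, Ola, hr), (8, 4, law, 5310, Gus, p3), (8, 4, law, 5310, Ola, hr), (8, 9, law, 5310, Gus, p3), (8, 9, law, 5310, Ola, hr)}
σ[name = Ola]: keep tuples satisfying name = Ola → {(8, 3, law, 5310, Ola, hr), (8, 4, law, 5310, Ola, hr), (8, 9, law, 5310, Ola, hr)}
σ[pid = hr]: keep tuples satisfying pid = hr → {(8, 3, law, 5310, Ola, hr), (8, 4, law, 5310, Ola, hr), (8, 9, law, 5310, Ola, hr)}
Projecting to name, floor, budget: {(Ola, 3, 5310), (Ola, 4, 5310), (Ola, 9, 5310)}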